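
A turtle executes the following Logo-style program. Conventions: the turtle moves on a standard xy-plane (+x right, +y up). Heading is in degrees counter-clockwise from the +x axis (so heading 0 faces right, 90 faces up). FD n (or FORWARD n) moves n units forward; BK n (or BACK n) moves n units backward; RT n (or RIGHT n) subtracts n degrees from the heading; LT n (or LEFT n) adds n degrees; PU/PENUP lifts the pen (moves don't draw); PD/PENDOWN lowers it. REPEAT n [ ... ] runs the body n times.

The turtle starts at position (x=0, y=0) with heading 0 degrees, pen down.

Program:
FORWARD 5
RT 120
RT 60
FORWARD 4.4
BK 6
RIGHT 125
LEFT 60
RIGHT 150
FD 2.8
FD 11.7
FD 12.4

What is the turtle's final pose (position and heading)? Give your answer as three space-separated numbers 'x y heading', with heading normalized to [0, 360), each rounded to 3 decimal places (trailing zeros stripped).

Executing turtle program step by step:
Start: pos=(0,0), heading=0, pen down
FD 5: (0,0) -> (5,0) [heading=0, draw]
RT 120: heading 0 -> 240
RT 60: heading 240 -> 180
FD 4.4: (5,0) -> (0.6,0) [heading=180, draw]
BK 6: (0.6,0) -> (6.6,0) [heading=180, draw]
RT 125: heading 180 -> 55
LT 60: heading 55 -> 115
RT 150: heading 115 -> 325
FD 2.8: (6.6,0) -> (8.894,-1.606) [heading=325, draw]
FD 11.7: (8.894,-1.606) -> (18.478,-8.317) [heading=325, draw]
FD 12.4: (18.478,-8.317) -> (28.635,-15.429) [heading=325, draw]
Final: pos=(28.635,-15.429), heading=325, 6 segment(s) drawn

Answer: 28.635 -15.429 325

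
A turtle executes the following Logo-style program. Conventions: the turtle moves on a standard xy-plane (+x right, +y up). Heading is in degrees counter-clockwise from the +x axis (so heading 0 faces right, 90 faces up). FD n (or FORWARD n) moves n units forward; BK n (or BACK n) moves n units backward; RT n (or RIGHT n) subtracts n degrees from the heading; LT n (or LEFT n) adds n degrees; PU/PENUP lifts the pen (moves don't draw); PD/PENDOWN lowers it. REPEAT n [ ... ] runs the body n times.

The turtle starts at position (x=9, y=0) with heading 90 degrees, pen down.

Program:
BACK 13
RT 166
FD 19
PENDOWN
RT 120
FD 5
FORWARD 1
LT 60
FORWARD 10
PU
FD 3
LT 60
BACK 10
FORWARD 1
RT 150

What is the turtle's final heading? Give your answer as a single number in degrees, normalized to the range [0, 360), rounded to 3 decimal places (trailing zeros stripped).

Answer: 134

Derivation:
Executing turtle program step by step:
Start: pos=(9,0), heading=90, pen down
BK 13: (9,0) -> (9,-13) [heading=90, draw]
RT 166: heading 90 -> 284
FD 19: (9,-13) -> (13.597,-31.436) [heading=284, draw]
PD: pen down
RT 120: heading 284 -> 164
FD 5: (13.597,-31.436) -> (8.79,-30.057) [heading=164, draw]
FD 1: (8.79,-30.057) -> (7.829,-29.782) [heading=164, draw]
LT 60: heading 164 -> 224
FD 10: (7.829,-29.782) -> (0.636,-36.728) [heading=224, draw]
PU: pen up
FD 3: (0.636,-36.728) -> (-1.522,-38.812) [heading=224, move]
LT 60: heading 224 -> 284
BK 10: (-1.522,-38.812) -> (-3.942,-29.109) [heading=284, move]
FD 1: (-3.942,-29.109) -> (-3.7,-30.08) [heading=284, move]
RT 150: heading 284 -> 134
Final: pos=(-3.7,-30.08), heading=134, 5 segment(s) drawn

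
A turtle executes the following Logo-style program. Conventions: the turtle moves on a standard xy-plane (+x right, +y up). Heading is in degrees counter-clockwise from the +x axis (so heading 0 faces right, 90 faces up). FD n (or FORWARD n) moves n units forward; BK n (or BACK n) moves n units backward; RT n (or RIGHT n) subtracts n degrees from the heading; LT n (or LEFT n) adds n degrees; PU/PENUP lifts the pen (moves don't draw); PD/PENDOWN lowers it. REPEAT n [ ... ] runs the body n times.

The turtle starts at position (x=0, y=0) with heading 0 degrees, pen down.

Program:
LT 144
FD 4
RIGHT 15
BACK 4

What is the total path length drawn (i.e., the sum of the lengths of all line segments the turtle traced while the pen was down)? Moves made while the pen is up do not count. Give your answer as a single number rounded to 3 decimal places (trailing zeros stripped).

Answer: 8

Derivation:
Executing turtle program step by step:
Start: pos=(0,0), heading=0, pen down
LT 144: heading 0 -> 144
FD 4: (0,0) -> (-3.236,2.351) [heading=144, draw]
RT 15: heading 144 -> 129
BK 4: (-3.236,2.351) -> (-0.719,-0.757) [heading=129, draw]
Final: pos=(-0.719,-0.757), heading=129, 2 segment(s) drawn

Segment lengths:
  seg 1: (0,0) -> (-3.236,2.351), length = 4
  seg 2: (-3.236,2.351) -> (-0.719,-0.757), length = 4
Total = 8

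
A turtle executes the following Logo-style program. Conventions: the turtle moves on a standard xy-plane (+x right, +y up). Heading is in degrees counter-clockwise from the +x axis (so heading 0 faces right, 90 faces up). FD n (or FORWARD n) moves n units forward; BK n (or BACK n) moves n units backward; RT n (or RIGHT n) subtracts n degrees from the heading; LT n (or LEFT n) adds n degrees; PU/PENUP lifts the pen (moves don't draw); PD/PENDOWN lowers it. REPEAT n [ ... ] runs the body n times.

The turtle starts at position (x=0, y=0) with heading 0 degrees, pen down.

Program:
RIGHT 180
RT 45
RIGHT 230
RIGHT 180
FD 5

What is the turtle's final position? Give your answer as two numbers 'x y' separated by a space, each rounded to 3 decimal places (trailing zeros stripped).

Answer: 0.436 4.981

Derivation:
Executing turtle program step by step:
Start: pos=(0,0), heading=0, pen down
RT 180: heading 0 -> 180
RT 45: heading 180 -> 135
RT 230: heading 135 -> 265
RT 180: heading 265 -> 85
FD 5: (0,0) -> (0.436,4.981) [heading=85, draw]
Final: pos=(0.436,4.981), heading=85, 1 segment(s) drawn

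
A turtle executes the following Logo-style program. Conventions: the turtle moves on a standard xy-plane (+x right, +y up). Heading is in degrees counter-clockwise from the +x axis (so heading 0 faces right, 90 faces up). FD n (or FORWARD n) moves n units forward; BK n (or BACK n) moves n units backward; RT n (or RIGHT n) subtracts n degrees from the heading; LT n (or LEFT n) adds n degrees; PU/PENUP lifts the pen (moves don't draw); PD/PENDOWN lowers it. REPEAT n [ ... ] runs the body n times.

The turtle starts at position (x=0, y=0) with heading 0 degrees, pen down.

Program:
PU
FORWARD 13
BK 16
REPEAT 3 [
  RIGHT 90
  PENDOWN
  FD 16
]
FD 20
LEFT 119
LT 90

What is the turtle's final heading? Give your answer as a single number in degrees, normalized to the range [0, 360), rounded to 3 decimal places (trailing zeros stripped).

Executing turtle program step by step:
Start: pos=(0,0), heading=0, pen down
PU: pen up
FD 13: (0,0) -> (13,0) [heading=0, move]
BK 16: (13,0) -> (-3,0) [heading=0, move]
REPEAT 3 [
  -- iteration 1/3 --
  RT 90: heading 0 -> 270
  PD: pen down
  FD 16: (-3,0) -> (-3,-16) [heading=270, draw]
  -- iteration 2/3 --
  RT 90: heading 270 -> 180
  PD: pen down
  FD 16: (-3,-16) -> (-19,-16) [heading=180, draw]
  -- iteration 3/3 --
  RT 90: heading 180 -> 90
  PD: pen down
  FD 16: (-19,-16) -> (-19,0) [heading=90, draw]
]
FD 20: (-19,0) -> (-19,20) [heading=90, draw]
LT 119: heading 90 -> 209
LT 90: heading 209 -> 299
Final: pos=(-19,20), heading=299, 4 segment(s) drawn

Answer: 299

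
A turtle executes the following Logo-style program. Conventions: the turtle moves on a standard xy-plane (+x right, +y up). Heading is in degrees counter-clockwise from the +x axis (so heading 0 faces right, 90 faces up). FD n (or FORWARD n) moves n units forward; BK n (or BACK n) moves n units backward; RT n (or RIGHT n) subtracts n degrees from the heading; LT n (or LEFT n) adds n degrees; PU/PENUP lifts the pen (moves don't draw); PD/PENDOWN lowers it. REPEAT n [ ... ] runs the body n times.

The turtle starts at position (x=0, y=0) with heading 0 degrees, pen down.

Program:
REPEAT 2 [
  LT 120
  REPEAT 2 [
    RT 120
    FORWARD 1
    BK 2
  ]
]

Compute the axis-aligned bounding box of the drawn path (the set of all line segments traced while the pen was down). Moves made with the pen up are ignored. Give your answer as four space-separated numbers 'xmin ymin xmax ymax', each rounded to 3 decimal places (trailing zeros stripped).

Answer: -1.5 -0.866 1 2.598

Derivation:
Executing turtle program step by step:
Start: pos=(0,0), heading=0, pen down
REPEAT 2 [
  -- iteration 1/2 --
  LT 120: heading 0 -> 120
  REPEAT 2 [
    -- iteration 1/2 --
    RT 120: heading 120 -> 0
    FD 1: (0,0) -> (1,0) [heading=0, draw]
    BK 2: (1,0) -> (-1,0) [heading=0, draw]
    -- iteration 2/2 --
    RT 120: heading 0 -> 240
    FD 1: (-1,0) -> (-1.5,-0.866) [heading=240, draw]
    BK 2: (-1.5,-0.866) -> (-0.5,0.866) [heading=240, draw]
  ]
  -- iteration 2/2 --
  LT 120: heading 240 -> 0
  REPEAT 2 [
    -- iteration 1/2 --
    RT 120: heading 0 -> 240
    FD 1: (-0.5,0.866) -> (-1,0) [heading=240, draw]
    BK 2: (-1,0) -> (0,1.732) [heading=240, draw]
    -- iteration 2/2 --
    RT 120: heading 240 -> 120
    FD 1: (0,1.732) -> (-0.5,2.598) [heading=120, draw]
    BK 2: (-0.5,2.598) -> (0.5,0.866) [heading=120, draw]
  ]
]
Final: pos=(0.5,0.866), heading=120, 8 segment(s) drawn

Segment endpoints: x in {-1.5, -1, -0.5, -0.5, 0, 0, 0.5, 1}, y in {-0.866, 0, 0.866, 0.866, 1.732, 2.598}
xmin=-1.5, ymin=-0.866, xmax=1, ymax=2.598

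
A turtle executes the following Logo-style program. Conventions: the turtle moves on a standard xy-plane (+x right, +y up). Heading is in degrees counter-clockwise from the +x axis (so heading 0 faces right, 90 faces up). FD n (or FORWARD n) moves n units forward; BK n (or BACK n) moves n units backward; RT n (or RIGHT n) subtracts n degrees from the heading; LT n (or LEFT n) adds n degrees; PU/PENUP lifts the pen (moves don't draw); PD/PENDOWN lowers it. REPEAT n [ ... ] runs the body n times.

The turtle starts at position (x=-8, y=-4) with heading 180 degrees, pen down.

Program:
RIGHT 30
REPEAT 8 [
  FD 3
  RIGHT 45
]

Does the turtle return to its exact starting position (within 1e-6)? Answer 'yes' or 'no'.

Answer: yes

Derivation:
Executing turtle program step by step:
Start: pos=(-8,-4), heading=180, pen down
RT 30: heading 180 -> 150
REPEAT 8 [
  -- iteration 1/8 --
  FD 3: (-8,-4) -> (-10.598,-2.5) [heading=150, draw]
  RT 45: heading 150 -> 105
  -- iteration 2/8 --
  FD 3: (-10.598,-2.5) -> (-11.375,0.398) [heading=105, draw]
  RT 45: heading 105 -> 60
  -- iteration 3/8 --
  FD 3: (-11.375,0.398) -> (-9.875,2.996) [heading=60, draw]
  RT 45: heading 60 -> 15
  -- iteration 4/8 --
  FD 3: (-9.875,2.996) -> (-6.977,3.772) [heading=15, draw]
  RT 45: heading 15 -> 330
  -- iteration 5/8 --
  FD 3: (-6.977,3.772) -> (-4.379,2.272) [heading=330, draw]
  RT 45: heading 330 -> 285
  -- iteration 6/8 --
  FD 3: (-4.379,2.272) -> (-3.602,-0.625) [heading=285, draw]
  RT 45: heading 285 -> 240
  -- iteration 7/8 --
  FD 3: (-3.602,-0.625) -> (-5.102,-3.224) [heading=240, draw]
  RT 45: heading 240 -> 195
  -- iteration 8/8 --
  FD 3: (-5.102,-3.224) -> (-8,-4) [heading=195, draw]
  RT 45: heading 195 -> 150
]
Final: pos=(-8,-4), heading=150, 8 segment(s) drawn

Start position: (-8, -4)
Final position: (-8, -4)
Distance = 0; < 1e-6 -> CLOSED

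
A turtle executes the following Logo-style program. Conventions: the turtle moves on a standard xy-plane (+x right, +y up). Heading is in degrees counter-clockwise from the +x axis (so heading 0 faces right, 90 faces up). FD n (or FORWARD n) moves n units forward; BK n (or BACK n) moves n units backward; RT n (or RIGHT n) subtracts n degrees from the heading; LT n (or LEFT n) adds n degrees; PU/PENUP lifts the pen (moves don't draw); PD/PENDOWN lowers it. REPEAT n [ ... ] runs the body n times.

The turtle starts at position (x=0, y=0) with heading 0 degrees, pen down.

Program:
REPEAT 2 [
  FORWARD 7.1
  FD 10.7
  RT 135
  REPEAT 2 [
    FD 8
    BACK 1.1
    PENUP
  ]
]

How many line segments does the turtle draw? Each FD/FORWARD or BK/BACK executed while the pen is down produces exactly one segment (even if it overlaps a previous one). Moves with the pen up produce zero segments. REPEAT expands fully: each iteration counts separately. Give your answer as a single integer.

Executing turtle program step by step:
Start: pos=(0,0), heading=0, pen down
REPEAT 2 [
  -- iteration 1/2 --
  FD 7.1: (0,0) -> (7.1,0) [heading=0, draw]
  FD 10.7: (7.1,0) -> (17.8,0) [heading=0, draw]
  RT 135: heading 0 -> 225
  REPEAT 2 [
    -- iteration 1/2 --
    FD 8: (17.8,0) -> (12.143,-5.657) [heading=225, draw]
    BK 1.1: (12.143,-5.657) -> (12.921,-4.879) [heading=225, draw]
    PU: pen up
    -- iteration 2/2 --
    FD 8: (12.921,-4.879) -> (7.264,-10.536) [heading=225, move]
    BK 1.1: (7.264,-10.536) -> (8.042,-9.758) [heading=225, move]
    PU: pen up
  ]
  -- iteration 2/2 --
  FD 7.1: (8.042,-9.758) -> (3.021,-14.779) [heading=225, move]
  FD 10.7: (3.021,-14.779) -> (-4.545,-22.345) [heading=225, move]
  RT 135: heading 225 -> 90
  REPEAT 2 [
    -- iteration 1/2 --
    FD 8: (-4.545,-22.345) -> (-4.545,-14.345) [heading=90, move]
    BK 1.1: (-4.545,-14.345) -> (-4.545,-15.445) [heading=90, move]
    PU: pen up
    -- iteration 2/2 --
    FD 8: (-4.545,-15.445) -> (-4.545,-7.445) [heading=90, move]
    BK 1.1: (-4.545,-7.445) -> (-4.545,-8.545) [heading=90, move]
    PU: pen up
  ]
]
Final: pos=(-4.545,-8.545), heading=90, 4 segment(s) drawn
Segments drawn: 4

Answer: 4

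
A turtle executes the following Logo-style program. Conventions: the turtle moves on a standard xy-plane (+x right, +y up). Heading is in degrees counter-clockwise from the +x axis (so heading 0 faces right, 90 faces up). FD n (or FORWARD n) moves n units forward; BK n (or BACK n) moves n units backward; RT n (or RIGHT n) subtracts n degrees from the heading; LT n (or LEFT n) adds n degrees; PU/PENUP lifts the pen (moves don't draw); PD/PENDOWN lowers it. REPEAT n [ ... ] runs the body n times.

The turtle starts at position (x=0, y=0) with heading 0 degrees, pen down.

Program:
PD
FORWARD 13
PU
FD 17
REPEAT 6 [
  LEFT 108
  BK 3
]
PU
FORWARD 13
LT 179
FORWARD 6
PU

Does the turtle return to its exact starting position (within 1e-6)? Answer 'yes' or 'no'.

Executing turtle program step by step:
Start: pos=(0,0), heading=0, pen down
PD: pen down
FD 13: (0,0) -> (13,0) [heading=0, draw]
PU: pen up
FD 17: (13,0) -> (30,0) [heading=0, move]
REPEAT 6 [
  -- iteration 1/6 --
  LT 108: heading 0 -> 108
  BK 3: (30,0) -> (30.927,-2.853) [heading=108, move]
  -- iteration 2/6 --
  LT 108: heading 108 -> 216
  BK 3: (30.927,-2.853) -> (33.354,-1.09) [heading=216, move]
  -- iteration 3/6 --
  LT 108: heading 216 -> 324
  BK 3: (33.354,-1.09) -> (30.927,0.674) [heading=324, move]
  -- iteration 4/6 --
  LT 108: heading 324 -> 72
  BK 3: (30.927,0.674) -> (30,-2.18) [heading=72, move]
  -- iteration 5/6 --
  LT 108: heading 72 -> 180
  BK 3: (30,-2.18) -> (33,-2.18) [heading=180, move]
  -- iteration 6/6 --
  LT 108: heading 180 -> 288
  BK 3: (33,-2.18) -> (32.073,0.674) [heading=288, move]
]
PU: pen up
FD 13: (32.073,0.674) -> (36.09,-11.69) [heading=288, move]
LT 179: heading 288 -> 107
FD 6: (36.09,-11.69) -> (34.336,-5.952) [heading=107, move]
PU: pen up
Final: pos=(34.336,-5.952), heading=107, 1 segment(s) drawn

Start position: (0, 0)
Final position: (34.336, -5.952)
Distance = 34.848; >= 1e-6 -> NOT closed

Answer: no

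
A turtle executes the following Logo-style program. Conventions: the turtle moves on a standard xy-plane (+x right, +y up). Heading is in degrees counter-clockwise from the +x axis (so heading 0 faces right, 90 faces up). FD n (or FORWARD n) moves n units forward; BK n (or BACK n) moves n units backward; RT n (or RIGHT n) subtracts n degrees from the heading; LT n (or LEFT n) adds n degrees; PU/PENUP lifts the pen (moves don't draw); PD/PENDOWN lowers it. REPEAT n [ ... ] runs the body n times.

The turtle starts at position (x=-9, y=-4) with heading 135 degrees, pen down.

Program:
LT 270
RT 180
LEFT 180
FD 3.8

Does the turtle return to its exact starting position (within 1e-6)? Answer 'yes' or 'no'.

Executing turtle program step by step:
Start: pos=(-9,-4), heading=135, pen down
LT 270: heading 135 -> 45
RT 180: heading 45 -> 225
LT 180: heading 225 -> 45
FD 3.8: (-9,-4) -> (-6.313,-1.313) [heading=45, draw]
Final: pos=(-6.313,-1.313), heading=45, 1 segment(s) drawn

Start position: (-9, -4)
Final position: (-6.313, -1.313)
Distance = 3.8; >= 1e-6 -> NOT closed

Answer: no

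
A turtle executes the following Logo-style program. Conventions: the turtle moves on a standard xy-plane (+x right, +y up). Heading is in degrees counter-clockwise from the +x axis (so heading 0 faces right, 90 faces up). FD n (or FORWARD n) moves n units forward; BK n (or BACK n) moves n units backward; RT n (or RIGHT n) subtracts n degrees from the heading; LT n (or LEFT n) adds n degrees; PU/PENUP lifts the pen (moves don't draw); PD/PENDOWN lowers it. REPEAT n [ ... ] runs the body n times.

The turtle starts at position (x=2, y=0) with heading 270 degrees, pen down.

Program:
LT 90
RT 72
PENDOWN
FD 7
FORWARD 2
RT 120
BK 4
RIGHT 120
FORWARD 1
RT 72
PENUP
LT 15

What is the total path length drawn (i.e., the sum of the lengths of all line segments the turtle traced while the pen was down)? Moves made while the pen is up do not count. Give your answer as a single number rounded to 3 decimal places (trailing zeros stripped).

Executing turtle program step by step:
Start: pos=(2,0), heading=270, pen down
LT 90: heading 270 -> 0
RT 72: heading 0 -> 288
PD: pen down
FD 7: (2,0) -> (4.163,-6.657) [heading=288, draw]
FD 2: (4.163,-6.657) -> (4.781,-8.56) [heading=288, draw]
RT 120: heading 288 -> 168
BK 4: (4.781,-8.56) -> (8.694,-9.391) [heading=168, draw]
RT 120: heading 168 -> 48
FD 1: (8.694,-9.391) -> (9.363,-8.648) [heading=48, draw]
RT 72: heading 48 -> 336
PU: pen up
LT 15: heading 336 -> 351
Final: pos=(9.363,-8.648), heading=351, 4 segment(s) drawn

Segment lengths:
  seg 1: (2,0) -> (4.163,-6.657), length = 7
  seg 2: (4.163,-6.657) -> (4.781,-8.56), length = 2
  seg 3: (4.781,-8.56) -> (8.694,-9.391), length = 4
  seg 4: (8.694,-9.391) -> (9.363,-8.648), length = 1
Total = 14

Answer: 14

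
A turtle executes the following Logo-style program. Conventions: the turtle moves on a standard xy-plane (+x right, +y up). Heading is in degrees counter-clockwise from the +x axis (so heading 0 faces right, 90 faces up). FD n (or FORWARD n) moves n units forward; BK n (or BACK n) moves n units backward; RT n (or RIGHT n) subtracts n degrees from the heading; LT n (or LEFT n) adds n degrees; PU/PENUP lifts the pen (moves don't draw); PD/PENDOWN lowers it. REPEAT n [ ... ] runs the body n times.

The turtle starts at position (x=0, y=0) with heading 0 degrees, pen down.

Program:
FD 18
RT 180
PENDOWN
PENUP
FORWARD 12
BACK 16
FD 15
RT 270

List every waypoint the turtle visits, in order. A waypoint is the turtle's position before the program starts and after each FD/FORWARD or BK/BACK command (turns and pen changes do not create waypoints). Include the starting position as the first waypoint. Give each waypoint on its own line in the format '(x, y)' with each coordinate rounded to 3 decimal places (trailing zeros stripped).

Executing turtle program step by step:
Start: pos=(0,0), heading=0, pen down
FD 18: (0,0) -> (18,0) [heading=0, draw]
RT 180: heading 0 -> 180
PD: pen down
PU: pen up
FD 12: (18,0) -> (6,0) [heading=180, move]
BK 16: (6,0) -> (22,0) [heading=180, move]
FD 15: (22,0) -> (7,0) [heading=180, move]
RT 270: heading 180 -> 270
Final: pos=(7,0), heading=270, 1 segment(s) drawn
Waypoints (5 total):
(0, 0)
(18, 0)
(6, 0)
(22, 0)
(7, 0)

Answer: (0, 0)
(18, 0)
(6, 0)
(22, 0)
(7, 0)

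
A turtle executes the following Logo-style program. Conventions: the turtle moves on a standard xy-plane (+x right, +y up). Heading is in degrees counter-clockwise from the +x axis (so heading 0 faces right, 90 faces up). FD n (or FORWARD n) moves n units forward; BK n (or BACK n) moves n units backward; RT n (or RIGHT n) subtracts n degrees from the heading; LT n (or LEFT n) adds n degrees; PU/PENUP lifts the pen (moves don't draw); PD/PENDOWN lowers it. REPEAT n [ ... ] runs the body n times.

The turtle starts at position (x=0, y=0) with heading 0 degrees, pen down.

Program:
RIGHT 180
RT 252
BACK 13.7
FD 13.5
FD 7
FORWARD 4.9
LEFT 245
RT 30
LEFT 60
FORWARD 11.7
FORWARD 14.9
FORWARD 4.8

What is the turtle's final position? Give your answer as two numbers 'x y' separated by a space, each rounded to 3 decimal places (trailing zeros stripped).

Answer: -25.288 -23.396

Derivation:
Executing turtle program step by step:
Start: pos=(0,0), heading=0, pen down
RT 180: heading 0 -> 180
RT 252: heading 180 -> 288
BK 13.7: (0,0) -> (-4.234,13.029) [heading=288, draw]
FD 13.5: (-4.234,13.029) -> (-0.062,0.19) [heading=288, draw]
FD 7: (-0.062,0.19) -> (2.101,-6.467) [heading=288, draw]
FD 4.9: (2.101,-6.467) -> (3.615,-11.127) [heading=288, draw]
LT 245: heading 288 -> 173
RT 30: heading 173 -> 143
LT 60: heading 143 -> 203
FD 11.7: (3.615,-11.127) -> (-7.154,-15.699) [heading=203, draw]
FD 14.9: (-7.154,-15.699) -> (-20.87,-21.521) [heading=203, draw]
FD 4.8: (-20.87,-21.521) -> (-25.288,-23.396) [heading=203, draw]
Final: pos=(-25.288,-23.396), heading=203, 7 segment(s) drawn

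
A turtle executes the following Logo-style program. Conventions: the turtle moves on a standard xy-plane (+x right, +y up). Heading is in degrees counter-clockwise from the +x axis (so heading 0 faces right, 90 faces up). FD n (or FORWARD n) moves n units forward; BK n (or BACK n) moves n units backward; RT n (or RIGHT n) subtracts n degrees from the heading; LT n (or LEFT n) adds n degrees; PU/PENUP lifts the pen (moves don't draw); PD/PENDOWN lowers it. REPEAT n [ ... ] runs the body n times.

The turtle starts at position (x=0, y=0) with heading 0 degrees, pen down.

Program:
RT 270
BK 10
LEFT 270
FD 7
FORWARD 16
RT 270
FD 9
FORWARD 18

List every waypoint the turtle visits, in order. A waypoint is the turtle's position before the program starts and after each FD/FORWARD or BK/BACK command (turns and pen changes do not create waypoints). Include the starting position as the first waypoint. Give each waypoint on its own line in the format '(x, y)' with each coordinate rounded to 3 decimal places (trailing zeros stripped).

Answer: (0, 0)
(0, -10)
(7, -10)
(23, -10)
(23, -1)
(23, 17)

Derivation:
Executing turtle program step by step:
Start: pos=(0,0), heading=0, pen down
RT 270: heading 0 -> 90
BK 10: (0,0) -> (0,-10) [heading=90, draw]
LT 270: heading 90 -> 0
FD 7: (0,-10) -> (7,-10) [heading=0, draw]
FD 16: (7,-10) -> (23,-10) [heading=0, draw]
RT 270: heading 0 -> 90
FD 9: (23,-10) -> (23,-1) [heading=90, draw]
FD 18: (23,-1) -> (23,17) [heading=90, draw]
Final: pos=(23,17), heading=90, 5 segment(s) drawn
Waypoints (6 total):
(0, 0)
(0, -10)
(7, -10)
(23, -10)
(23, -1)
(23, 17)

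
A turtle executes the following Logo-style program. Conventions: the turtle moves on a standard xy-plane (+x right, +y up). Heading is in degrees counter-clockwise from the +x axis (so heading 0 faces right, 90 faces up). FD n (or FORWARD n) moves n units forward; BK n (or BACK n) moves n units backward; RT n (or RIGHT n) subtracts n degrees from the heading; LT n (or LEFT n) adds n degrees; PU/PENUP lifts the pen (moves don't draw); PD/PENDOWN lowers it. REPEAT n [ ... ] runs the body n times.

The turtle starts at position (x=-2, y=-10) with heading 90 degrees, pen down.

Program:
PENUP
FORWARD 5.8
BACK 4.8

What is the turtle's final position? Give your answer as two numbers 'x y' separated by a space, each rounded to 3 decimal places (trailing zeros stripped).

Executing turtle program step by step:
Start: pos=(-2,-10), heading=90, pen down
PU: pen up
FD 5.8: (-2,-10) -> (-2,-4.2) [heading=90, move]
BK 4.8: (-2,-4.2) -> (-2,-9) [heading=90, move]
Final: pos=(-2,-9), heading=90, 0 segment(s) drawn

Answer: -2 -9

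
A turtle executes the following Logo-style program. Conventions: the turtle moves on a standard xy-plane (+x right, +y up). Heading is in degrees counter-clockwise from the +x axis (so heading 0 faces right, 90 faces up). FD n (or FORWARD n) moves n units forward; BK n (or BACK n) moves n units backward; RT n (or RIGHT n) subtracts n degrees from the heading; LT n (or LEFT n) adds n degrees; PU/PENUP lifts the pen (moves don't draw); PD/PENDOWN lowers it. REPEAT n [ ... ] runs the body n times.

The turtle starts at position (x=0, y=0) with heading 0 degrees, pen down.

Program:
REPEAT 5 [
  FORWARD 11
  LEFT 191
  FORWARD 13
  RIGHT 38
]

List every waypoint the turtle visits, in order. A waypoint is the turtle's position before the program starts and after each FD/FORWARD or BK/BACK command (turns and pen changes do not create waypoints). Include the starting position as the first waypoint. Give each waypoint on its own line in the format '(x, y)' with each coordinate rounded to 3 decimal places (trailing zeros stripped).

Executing turtle program step by step:
Start: pos=(0,0), heading=0, pen down
REPEAT 5 [
  -- iteration 1/5 --
  FD 11: (0,0) -> (11,0) [heading=0, draw]
  LT 191: heading 0 -> 191
  FD 13: (11,0) -> (-1.761,-2.481) [heading=191, draw]
  RT 38: heading 191 -> 153
  -- iteration 2/5 --
  FD 11: (-1.761,-2.481) -> (-11.562,2.513) [heading=153, draw]
  LT 191: heading 153 -> 344
  FD 13: (-11.562,2.513) -> (0.934,-1.07) [heading=344, draw]
  RT 38: heading 344 -> 306
  -- iteration 3/5 --
  FD 11: (0.934,-1.07) -> (7.4,-9.969) [heading=306, draw]
  LT 191: heading 306 -> 137
  FD 13: (7.4,-9.969) -> (-2.108,-1.103) [heading=137, draw]
  RT 38: heading 137 -> 99
  -- iteration 4/5 --
  FD 11: (-2.108,-1.103) -> (-3.829,9.761) [heading=99, draw]
  LT 191: heading 99 -> 290
  FD 13: (-3.829,9.761) -> (0.618,-2.455) [heading=290, draw]
  RT 38: heading 290 -> 252
  -- iteration 5/5 --
  FD 11: (0.618,-2.455) -> (-2.781,-12.916) [heading=252, draw]
  LT 191: heading 252 -> 83
  FD 13: (-2.781,-12.916) -> (-1.197,-0.013) [heading=83, draw]
  RT 38: heading 83 -> 45
]
Final: pos=(-1.197,-0.013), heading=45, 10 segment(s) drawn
Waypoints (11 total):
(0, 0)
(11, 0)
(-1.761, -2.481)
(-11.562, 2.513)
(0.934, -1.07)
(7.4, -9.969)
(-2.108, -1.103)
(-3.829, 9.761)
(0.618, -2.455)
(-2.781, -12.916)
(-1.197, -0.013)

Answer: (0, 0)
(11, 0)
(-1.761, -2.481)
(-11.562, 2.513)
(0.934, -1.07)
(7.4, -9.969)
(-2.108, -1.103)
(-3.829, 9.761)
(0.618, -2.455)
(-2.781, -12.916)
(-1.197, -0.013)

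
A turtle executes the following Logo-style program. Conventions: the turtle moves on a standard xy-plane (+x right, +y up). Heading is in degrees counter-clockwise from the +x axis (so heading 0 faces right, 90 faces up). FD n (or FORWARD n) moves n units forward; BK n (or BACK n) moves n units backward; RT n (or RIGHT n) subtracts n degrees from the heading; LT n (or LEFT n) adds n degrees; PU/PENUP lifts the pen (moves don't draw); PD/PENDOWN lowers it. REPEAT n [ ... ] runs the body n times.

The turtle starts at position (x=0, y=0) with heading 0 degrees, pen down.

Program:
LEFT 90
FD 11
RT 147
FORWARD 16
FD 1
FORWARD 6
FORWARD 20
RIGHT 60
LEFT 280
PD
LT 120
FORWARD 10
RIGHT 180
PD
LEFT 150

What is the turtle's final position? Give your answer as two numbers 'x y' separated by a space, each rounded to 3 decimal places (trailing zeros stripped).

Executing turtle program step by step:
Start: pos=(0,0), heading=0, pen down
LT 90: heading 0 -> 90
FD 11: (0,0) -> (0,11) [heading=90, draw]
RT 147: heading 90 -> 303
FD 16: (0,11) -> (8.714,-2.419) [heading=303, draw]
FD 1: (8.714,-2.419) -> (9.259,-3.257) [heading=303, draw]
FD 6: (9.259,-3.257) -> (12.527,-8.289) [heading=303, draw]
FD 20: (12.527,-8.289) -> (23.419,-25.063) [heading=303, draw]
RT 60: heading 303 -> 243
LT 280: heading 243 -> 163
PD: pen down
LT 120: heading 163 -> 283
FD 10: (23.419,-25.063) -> (25.669,-34.807) [heading=283, draw]
RT 180: heading 283 -> 103
PD: pen down
LT 150: heading 103 -> 253
Final: pos=(25.669,-34.807), heading=253, 6 segment(s) drawn

Answer: 25.669 -34.807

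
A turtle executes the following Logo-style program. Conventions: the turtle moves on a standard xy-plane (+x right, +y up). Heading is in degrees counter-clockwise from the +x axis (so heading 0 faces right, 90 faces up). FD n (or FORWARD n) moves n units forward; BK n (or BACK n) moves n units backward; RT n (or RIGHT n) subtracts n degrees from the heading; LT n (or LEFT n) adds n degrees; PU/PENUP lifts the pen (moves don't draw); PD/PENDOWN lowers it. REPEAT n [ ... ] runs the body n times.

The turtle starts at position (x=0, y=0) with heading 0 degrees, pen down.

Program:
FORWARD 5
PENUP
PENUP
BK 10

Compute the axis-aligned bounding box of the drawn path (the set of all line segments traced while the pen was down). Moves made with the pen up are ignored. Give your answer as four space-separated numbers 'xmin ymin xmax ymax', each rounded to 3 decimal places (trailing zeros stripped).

Answer: 0 0 5 0

Derivation:
Executing turtle program step by step:
Start: pos=(0,0), heading=0, pen down
FD 5: (0,0) -> (5,0) [heading=0, draw]
PU: pen up
PU: pen up
BK 10: (5,0) -> (-5,0) [heading=0, move]
Final: pos=(-5,0), heading=0, 1 segment(s) drawn

Segment endpoints: x in {0, 5}, y in {0}
xmin=0, ymin=0, xmax=5, ymax=0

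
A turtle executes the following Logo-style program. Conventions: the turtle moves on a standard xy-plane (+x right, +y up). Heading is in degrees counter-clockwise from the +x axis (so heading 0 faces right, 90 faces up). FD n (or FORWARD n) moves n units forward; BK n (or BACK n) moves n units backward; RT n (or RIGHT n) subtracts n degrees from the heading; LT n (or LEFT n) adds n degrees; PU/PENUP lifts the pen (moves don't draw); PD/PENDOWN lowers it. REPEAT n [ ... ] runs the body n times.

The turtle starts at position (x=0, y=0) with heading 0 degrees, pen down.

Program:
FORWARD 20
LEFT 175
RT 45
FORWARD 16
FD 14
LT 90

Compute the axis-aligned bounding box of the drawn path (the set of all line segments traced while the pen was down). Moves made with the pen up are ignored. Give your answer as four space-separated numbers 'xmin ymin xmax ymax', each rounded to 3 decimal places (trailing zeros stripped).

Answer: 0 0 20 22.981

Derivation:
Executing turtle program step by step:
Start: pos=(0,0), heading=0, pen down
FD 20: (0,0) -> (20,0) [heading=0, draw]
LT 175: heading 0 -> 175
RT 45: heading 175 -> 130
FD 16: (20,0) -> (9.715,12.257) [heading=130, draw]
FD 14: (9.715,12.257) -> (0.716,22.981) [heading=130, draw]
LT 90: heading 130 -> 220
Final: pos=(0.716,22.981), heading=220, 3 segment(s) drawn

Segment endpoints: x in {0, 0.716, 9.715, 20}, y in {0, 12.257, 22.981}
xmin=0, ymin=0, xmax=20, ymax=22.981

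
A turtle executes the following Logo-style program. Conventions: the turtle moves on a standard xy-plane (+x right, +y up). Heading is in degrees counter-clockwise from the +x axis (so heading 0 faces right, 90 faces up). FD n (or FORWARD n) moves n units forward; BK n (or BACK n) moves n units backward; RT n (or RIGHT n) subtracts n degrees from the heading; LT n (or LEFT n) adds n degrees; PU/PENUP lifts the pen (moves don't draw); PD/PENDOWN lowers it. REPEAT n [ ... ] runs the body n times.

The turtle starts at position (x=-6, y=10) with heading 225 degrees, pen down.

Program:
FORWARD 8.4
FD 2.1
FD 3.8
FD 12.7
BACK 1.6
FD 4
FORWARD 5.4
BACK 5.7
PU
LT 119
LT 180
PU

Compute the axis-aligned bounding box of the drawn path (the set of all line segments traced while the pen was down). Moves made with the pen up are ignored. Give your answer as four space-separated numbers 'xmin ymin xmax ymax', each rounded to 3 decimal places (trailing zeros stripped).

Executing turtle program step by step:
Start: pos=(-6,10), heading=225, pen down
FD 8.4: (-6,10) -> (-11.94,4.06) [heading=225, draw]
FD 2.1: (-11.94,4.06) -> (-13.425,2.575) [heading=225, draw]
FD 3.8: (-13.425,2.575) -> (-16.112,-0.112) [heading=225, draw]
FD 12.7: (-16.112,-0.112) -> (-25.092,-9.092) [heading=225, draw]
BK 1.6: (-25.092,-9.092) -> (-23.961,-7.961) [heading=225, draw]
FD 4: (-23.961,-7.961) -> (-26.789,-10.789) [heading=225, draw]
FD 5.4: (-26.789,-10.789) -> (-30.607,-14.607) [heading=225, draw]
BK 5.7: (-30.607,-14.607) -> (-26.577,-10.577) [heading=225, draw]
PU: pen up
LT 119: heading 225 -> 344
LT 180: heading 344 -> 164
PU: pen up
Final: pos=(-26.577,-10.577), heading=164, 8 segment(s) drawn

Segment endpoints: x in {-30.607, -26.789, -26.577, -25.092, -23.961, -16.112, -13.425, -11.94, -6}, y in {-14.607, -10.789, -10.577, -9.092, -7.961, -0.112, 2.575, 4.06, 10}
xmin=-30.607, ymin=-14.607, xmax=-6, ymax=10

Answer: -30.607 -14.607 -6 10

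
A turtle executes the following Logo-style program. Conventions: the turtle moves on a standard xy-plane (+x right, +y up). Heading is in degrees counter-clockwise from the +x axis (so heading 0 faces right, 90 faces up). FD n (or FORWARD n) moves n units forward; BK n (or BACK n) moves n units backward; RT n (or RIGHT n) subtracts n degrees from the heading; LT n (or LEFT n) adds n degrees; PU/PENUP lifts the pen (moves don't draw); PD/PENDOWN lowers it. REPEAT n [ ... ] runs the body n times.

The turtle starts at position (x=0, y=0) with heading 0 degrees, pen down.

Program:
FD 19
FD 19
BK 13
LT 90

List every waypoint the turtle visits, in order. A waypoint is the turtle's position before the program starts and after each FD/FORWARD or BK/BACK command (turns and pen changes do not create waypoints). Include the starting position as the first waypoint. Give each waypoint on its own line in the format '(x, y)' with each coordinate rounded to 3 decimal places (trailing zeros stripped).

Answer: (0, 0)
(19, 0)
(38, 0)
(25, 0)

Derivation:
Executing turtle program step by step:
Start: pos=(0,0), heading=0, pen down
FD 19: (0,0) -> (19,0) [heading=0, draw]
FD 19: (19,0) -> (38,0) [heading=0, draw]
BK 13: (38,0) -> (25,0) [heading=0, draw]
LT 90: heading 0 -> 90
Final: pos=(25,0), heading=90, 3 segment(s) drawn
Waypoints (4 total):
(0, 0)
(19, 0)
(38, 0)
(25, 0)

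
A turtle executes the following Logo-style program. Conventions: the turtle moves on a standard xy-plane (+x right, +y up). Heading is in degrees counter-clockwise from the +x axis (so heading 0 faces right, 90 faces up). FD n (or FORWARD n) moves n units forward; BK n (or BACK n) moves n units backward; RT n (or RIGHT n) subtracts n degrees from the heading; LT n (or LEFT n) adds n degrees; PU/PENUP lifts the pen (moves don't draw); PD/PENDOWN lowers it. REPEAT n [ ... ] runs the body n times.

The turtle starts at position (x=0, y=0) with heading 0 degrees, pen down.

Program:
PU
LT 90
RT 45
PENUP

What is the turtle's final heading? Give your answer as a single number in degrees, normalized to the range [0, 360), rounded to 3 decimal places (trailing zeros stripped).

Answer: 45

Derivation:
Executing turtle program step by step:
Start: pos=(0,0), heading=0, pen down
PU: pen up
LT 90: heading 0 -> 90
RT 45: heading 90 -> 45
PU: pen up
Final: pos=(0,0), heading=45, 0 segment(s) drawn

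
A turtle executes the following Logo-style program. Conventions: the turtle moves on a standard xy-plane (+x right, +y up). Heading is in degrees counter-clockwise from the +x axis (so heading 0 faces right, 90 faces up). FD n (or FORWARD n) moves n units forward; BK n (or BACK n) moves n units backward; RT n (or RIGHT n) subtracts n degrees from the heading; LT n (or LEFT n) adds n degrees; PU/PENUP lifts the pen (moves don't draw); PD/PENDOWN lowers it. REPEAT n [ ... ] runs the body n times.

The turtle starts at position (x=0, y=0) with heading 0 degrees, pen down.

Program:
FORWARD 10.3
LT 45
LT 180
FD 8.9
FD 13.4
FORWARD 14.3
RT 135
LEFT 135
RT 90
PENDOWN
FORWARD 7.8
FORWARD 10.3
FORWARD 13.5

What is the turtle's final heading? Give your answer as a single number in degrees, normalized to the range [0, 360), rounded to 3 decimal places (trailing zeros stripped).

Executing turtle program step by step:
Start: pos=(0,0), heading=0, pen down
FD 10.3: (0,0) -> (10.3,0) [heading=0, draw]
LT 45: heading 0 -> 45
LT 180: heading 45 -> 225
FD 8.9: (10.3,0) -> (4.007,-6.293) [heading=225, draw]
FD 13.4: (4.007,-6.293) -> (-5.468,-15.768) [heading=225, draw]
FD 14.3: (-5.468,-15.768) -> (-15.58,-25.88) [heading=225, draw]
RT 135: heading 225 -> 90
LT 135: heading 90 -> 225
RT 90: heading 225 -> 135
PD: pen down
FD 7.8: (-15.58,-25.88) -> (-21.096,-20.365) [heading=135, draw]
FD 10.3: (-21.096,-20.365) -> (-28.379,-13.081) [heading=135, draw]
FD 13.5: (-28.379,-13.081) -> (-37.925,-3.536) [heading=135, draw]
Final: pos=(-37.925,-3.536), heading=135, 7 segment(s) drawn

Answer: 135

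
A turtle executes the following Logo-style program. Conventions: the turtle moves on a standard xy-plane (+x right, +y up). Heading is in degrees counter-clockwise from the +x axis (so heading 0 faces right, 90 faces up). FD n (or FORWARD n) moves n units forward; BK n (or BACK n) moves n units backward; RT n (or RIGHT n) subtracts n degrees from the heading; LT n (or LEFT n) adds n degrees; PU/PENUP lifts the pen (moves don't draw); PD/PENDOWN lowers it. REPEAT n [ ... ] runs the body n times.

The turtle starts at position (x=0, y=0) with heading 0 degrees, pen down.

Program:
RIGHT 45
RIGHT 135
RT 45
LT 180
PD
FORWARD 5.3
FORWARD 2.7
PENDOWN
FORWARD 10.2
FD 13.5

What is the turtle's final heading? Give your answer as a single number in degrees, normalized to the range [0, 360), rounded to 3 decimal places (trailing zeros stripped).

Executing turtle program step by step:
Start: pos=(0,0), heading=0, pen down
RT 45: heading 0 -> 315
RT 135: heading 315 -> 180
RT 45: heading 180 -> 135
LT 180: heading 135 -> 315
PD: pen down
FD 5.3: (0,0) -> (3.748,-3.748) [heading=315, draw]
FD 2.7: (3.748,-3.748) -> (5.657,-5.657) [heading=315, draw]
PD: pen down
FD 10.2: (5.657,-5.657) -> (12.869,-12.869) [heading=315, draw]
FD 13.5: (12.869,-12.869) -> (22.415,-22.415) [heading=315, draw]
Final: pos=(22.415,-22.415), heading=315, 4 segment(s) drawn

Answer: 315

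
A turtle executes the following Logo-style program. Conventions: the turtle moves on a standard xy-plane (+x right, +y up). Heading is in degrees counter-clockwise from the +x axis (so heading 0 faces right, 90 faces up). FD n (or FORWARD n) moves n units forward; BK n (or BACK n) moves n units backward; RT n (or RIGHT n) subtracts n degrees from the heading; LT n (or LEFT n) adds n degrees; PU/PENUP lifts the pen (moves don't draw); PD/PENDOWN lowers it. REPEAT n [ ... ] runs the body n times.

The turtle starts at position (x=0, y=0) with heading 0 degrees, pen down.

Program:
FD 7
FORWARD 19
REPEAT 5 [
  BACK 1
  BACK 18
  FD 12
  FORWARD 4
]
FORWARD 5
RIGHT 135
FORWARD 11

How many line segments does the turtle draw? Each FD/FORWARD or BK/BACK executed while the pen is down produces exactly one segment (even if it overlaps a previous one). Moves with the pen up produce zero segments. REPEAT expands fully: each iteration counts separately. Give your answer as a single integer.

Executing turtle program step by step:
Start: pos=(0,0), heading=0, pen down
FD 7: (0,0) -> (7,0) [heading=0, draw]
FD 19: (7,0) -> (26,0) [heading=0, draw]
REPEAT 5 [
  -- iteration 1/5 --
  BK 1: (26,0) -> (25,0) [heading=0, draw]
  BK 18: (25,0) -> (7,0) [heading=0, draw]
  FD 12: (7,0) -> (19,0) [heading=0, draw]
  FD 4: (19,0) -> (23,0) [heading=0, draw]
  -- iteration 2/5 --
  BK 1: (23,0) -> (22,0) [heading=0, draw]
  BK 18: (22,0) -> (4,0) [heading=0, draw]
  FD 12: (4,0) -> (16,0) [heading=0, draw]
  FD 4: (16,0) -> (20,0) [heading=0, draw]
  -- iteration 3/5 --
  BK 1: (20,0) -> (19,0) [heading=0, draw]
  BK 18: (19,0) -> (1,0) [heading=0, draw]
  FD 12: (1,0) -> (13,0) [heading=0, draw]
  FD 4: (13,0) -> (17,0) [heading=0, draw]
  -- iteration 4/5 --
  BK 1: (17,0) -> (16,0) [heading=0, draw]
  BK 18: (16,0) -> (-2,0) [heading=0, draw]
  FD 12: (-2,0) -> (10,0) [heading=0, draw]
  FD 4: (10,0) -> (14,0) [heading=0, draw]
  -- iteration 5/5 --
  BK 1: (14,0) -> (13,0) [heading=0, draw]
  BK 18: (13,0) -> (-5,0) [heading=0, draw]
  FD 12: (-5,0) -> (7,0) [heading=0, draw]
  FD 4: (7,0) -> (11,0) [heading=0, draw]
]
FD 5: (11,0) -> (16,0) [heading=0, draw]
RT 135: heading 0 -> 225
FD 11: (16,0) -> (8.222,-7.778) [heading=225, draw]
Final: pos=(8.222,-7.778), heading=225, 24 segment(s) drawn
Segments drawn: 24

Answer: 24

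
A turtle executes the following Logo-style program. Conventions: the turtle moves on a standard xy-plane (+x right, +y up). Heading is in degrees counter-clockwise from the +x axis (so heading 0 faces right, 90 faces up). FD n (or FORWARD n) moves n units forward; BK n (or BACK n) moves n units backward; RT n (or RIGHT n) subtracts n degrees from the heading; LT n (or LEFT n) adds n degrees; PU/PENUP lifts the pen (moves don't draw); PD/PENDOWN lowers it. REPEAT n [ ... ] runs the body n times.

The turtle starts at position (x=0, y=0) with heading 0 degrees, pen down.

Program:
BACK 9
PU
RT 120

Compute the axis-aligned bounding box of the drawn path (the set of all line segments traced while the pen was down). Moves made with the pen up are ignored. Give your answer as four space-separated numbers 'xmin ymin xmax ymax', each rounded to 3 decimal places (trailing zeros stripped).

Answer: -9 0 0 0

Derivation:
Executing turtle program step by step:
Start: pos=(0,0), heading=0, pen down
BK 9: (0,0) -> (-9,0) [heading=0, draw]
PU: pen up
RT 120: heading 0 -> 240
Final: pos=(-9,0), heading=240, 1 segment(s) drawn

Segment endpoints: x in {-9, 0}, y in {0}
xmin=-9, ymin=0, xmax=0, ymax=0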